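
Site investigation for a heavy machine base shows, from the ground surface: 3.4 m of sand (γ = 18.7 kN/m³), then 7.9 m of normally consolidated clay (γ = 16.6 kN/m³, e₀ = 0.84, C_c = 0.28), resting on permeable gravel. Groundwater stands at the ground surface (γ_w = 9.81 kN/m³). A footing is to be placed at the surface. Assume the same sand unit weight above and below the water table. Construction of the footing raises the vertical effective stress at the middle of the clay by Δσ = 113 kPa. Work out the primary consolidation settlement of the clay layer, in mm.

S_c ≈ 570 mm

Mid-depth of clay below the ground surface: z = 3.4 + 7.9/2 = 7.35 m.
Total vertical stress at mid-clay: σ_v = 18.7×3.4 + 16.6×3.95 = 129.15 kPa.
Pore pressure: u = 9.81×(7.35 − 0) = 72.103 kPa.
Initial effective stress: σ'_0 = σ_v − u = 129.15 − 72.103 = 57.047 kPa.
Final effective stress: σ'_f = σ'_0 + Δσ = 57.047 + 113 = 170.05 kPa.
Normally consolidated clay, so the full stress increment lies on the virgin compression line:
S_c = C_c·H/(1+e₀)·log₁₀(σ'_f/σ'_0) = 0.28×7.9/(1+0.84)×log₁₀(170.05/57.047)
    = 1.2022 × 0.47434 = 0.5703 m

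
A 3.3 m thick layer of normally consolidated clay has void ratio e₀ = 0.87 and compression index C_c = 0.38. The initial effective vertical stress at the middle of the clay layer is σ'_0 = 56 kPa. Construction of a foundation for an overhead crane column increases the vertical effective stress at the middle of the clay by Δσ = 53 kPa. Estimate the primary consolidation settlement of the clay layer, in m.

S_c ≈ 0.194 m

Final effective stress: σ'_f = σ'_0 + Δσ = 56 + 53 = 109 kPa.
Normally consolidated clay, so the full stress increment lies on the virgin compression line:
S_c = C_c·H/(1+e₀)·log₁₀(σ'_f/σ'_0) = 0.38×3.3/(1+0.87)×log₁₀(109/56)
    = 0.67059 × 0.28924 = 0.194 m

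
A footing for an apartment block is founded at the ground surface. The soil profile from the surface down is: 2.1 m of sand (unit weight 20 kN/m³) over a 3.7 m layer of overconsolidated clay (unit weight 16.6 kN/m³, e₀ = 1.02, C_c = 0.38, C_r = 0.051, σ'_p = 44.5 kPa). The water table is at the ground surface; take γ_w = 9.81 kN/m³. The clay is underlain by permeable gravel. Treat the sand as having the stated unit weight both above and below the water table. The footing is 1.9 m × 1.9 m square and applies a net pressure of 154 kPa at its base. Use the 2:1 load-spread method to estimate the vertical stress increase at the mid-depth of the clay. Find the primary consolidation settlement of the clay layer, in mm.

Mid-depth of clay below the ground surface: z = 2.1 + 3.7/2 = 3.95 m.
Total vertical stress at mid-clay: σ_v = 20×2.1 + 16.6×1.85 = 72.71 kPa.
Pore pressure: u = 9.81×(3.95 − 0) = 38.75 kPa.
Initial effective stress: σ'_0 = σ_v − u = 72.71 − 38.75 = 33.96 kPa.
Stress increase at mid-clay by the 2:1 spreading method:
Δσ = qBL/((B+z)(L+z)) = 154×1.9×1.9/((1.9+3.95)(1.9+3.95)) = 16.245 kPa
Final effective stress: σ'_f = 33.96 + 16.245 = 50.205 kPa.
σ'_f = 50.205 > σ'_p = 44.5 kPa, so the stress path crosses the preconsolidation pressure — recompression up to σ'_p, then virgin compression beyond:
S_c = H/(1+e₀)·[C_r·log₁₀(σ'_p/σ'_0) + C_c·log₁₀(σ'_f/σ'_p)]
    = 3.7/2.02 × [0.051×log₁₀(44.5/33.96) + 0.38×log₁₀(50.205/44.5)]
    = 1.8317 × [0.005987 + 0.019907] = 0.04743 m

S_c ≈ 47.4 mm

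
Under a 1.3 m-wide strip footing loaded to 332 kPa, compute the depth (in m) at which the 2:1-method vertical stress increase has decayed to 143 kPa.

2:1 spreading — at depth z the loaded area has grown by z in each plan dimension:
qB/(B+z) = Δσ_z ⇒ z = qB/Δσ_z − B = 332×1.3/143 − 1.3 = 1.718 m

z ≈ 1.72 m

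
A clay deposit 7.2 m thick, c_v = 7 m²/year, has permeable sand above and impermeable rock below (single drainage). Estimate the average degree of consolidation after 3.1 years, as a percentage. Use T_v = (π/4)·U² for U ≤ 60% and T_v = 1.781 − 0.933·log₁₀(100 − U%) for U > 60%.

U ≈ 71.1 %

Drainage path length: H_d = H = 7.2 m (single drainage).
T_v = c_v·t/H_d² = 7×3.1/7.2² = 0.4186.
T_v = 0.4186 corresponds to the U > 60% branch:
U = 1 − 10^((1.781 − T_v)/0.933)/100 = 0.7114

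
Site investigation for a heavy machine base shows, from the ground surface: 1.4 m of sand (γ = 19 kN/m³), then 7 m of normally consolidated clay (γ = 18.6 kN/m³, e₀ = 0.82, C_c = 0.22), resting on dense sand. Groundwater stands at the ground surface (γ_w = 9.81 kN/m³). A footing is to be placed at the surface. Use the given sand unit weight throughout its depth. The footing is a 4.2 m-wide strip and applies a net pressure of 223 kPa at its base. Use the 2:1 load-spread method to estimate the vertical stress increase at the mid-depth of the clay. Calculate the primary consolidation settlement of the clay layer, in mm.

Mid-depth of clay below the ground surface: z = 1.4 + 7/2 = 4.9 m.
Total vertical stress at mid-clay: σ_v = 19×1.4 + 18.6×3.5 = 91.7 kPa.
Pore pressure: u = 9.81×(4.9 − 0) = 48.069 kPa.
Initial effective stress: σ'_0 = σ_v − u = 91.7 − 48.069 = 43.631 kPa.
Stress increase at mid-clay by the 2:1 spreading method:
Δσ = qB/(B+z) = 223×4.2/(4.2+4.9) = 102.92 kPa
Final effective stress: σ'_f = σ'_0 + Δσ = 43.631 + 102.92 = 146.55 kPa.
Normally consolidated clay, so the full stress increment lies on the virgin compression line:
S_c = C_c·H/(1+e₀)·log₁₀(σ'_f/σ'_0) = 0.22×7/(1+0.82)×log₁₀(146.55/43.631)
    = 0.84615 × 0.52619 = 0.4452 m

S_c ≈ 445 mm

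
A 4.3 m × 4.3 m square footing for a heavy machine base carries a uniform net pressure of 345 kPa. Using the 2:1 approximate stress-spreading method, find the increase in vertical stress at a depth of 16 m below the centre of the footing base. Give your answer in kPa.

Δσ_z ≈ 15.5 kPa

By the 2:1 method the load spreads at 1 horizontal : 2 vertical, so at depth z the loaded area has grown by z in each plan dimension:
Δσ = qBL/((B+z)(L+z)) = 345×4.3×4.3/((4.3+16)(4.3+16)) = 15.48 kPa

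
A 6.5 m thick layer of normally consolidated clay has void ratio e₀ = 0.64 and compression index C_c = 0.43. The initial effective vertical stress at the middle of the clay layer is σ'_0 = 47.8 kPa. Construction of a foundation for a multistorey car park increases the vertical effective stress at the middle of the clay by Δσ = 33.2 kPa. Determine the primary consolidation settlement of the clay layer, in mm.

S_c ≈ 390 mm

Final effective stress: σ'_f = σ'_0 + Δσ = 47.8 + 33.2 = 81 kPa.
Normally consolidated clay, so the full stress increment lies on the virgin compression line:
S_c = C_c·H/(1+e₀)·log₁₀(σ'_f/σ'_0) = 0.43×6.5/(1+0.64)×log₁₀(81/47.8)
    = 1.7043 × 0.22906 = 0.3904 m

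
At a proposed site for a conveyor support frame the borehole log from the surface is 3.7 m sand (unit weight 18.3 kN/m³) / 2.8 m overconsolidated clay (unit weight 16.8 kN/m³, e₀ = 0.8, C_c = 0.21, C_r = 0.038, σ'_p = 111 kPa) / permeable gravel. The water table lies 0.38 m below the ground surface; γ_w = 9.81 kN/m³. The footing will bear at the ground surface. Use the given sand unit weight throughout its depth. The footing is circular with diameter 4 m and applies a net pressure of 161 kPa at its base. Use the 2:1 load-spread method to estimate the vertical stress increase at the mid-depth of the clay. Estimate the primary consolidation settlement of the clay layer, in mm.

S_c ≈ 13.5 mm

Mid-depth of clay below the ground surface: z = 3.7 + 2.8/2 = 5.1 m.
Total vertical stress at mid-clay: σ_v = 18.3×3.7 + 16.8×1.4 = 91.23 kPa.
Pore pressure: u = 9.81×(5.1 − 0.38) = 46.303 kPa.
Initial effective stress: σ'_0 = σ_v − u = 91.23 − 46.303 = 44.927 kPa.
Stress increase at mid-clay by the 2:1 spreading method:
Δσ ≈ qD²/(D+z)² = 161×4²/(4+5.1)² = 31.107 kPa
Final effective stress: σ'_f = 44.927 + 31.107 = 76.034 kPa.
σ'_f = 76.034 ≤ σ'_p = 111 kPa, so the clay remains overconsolidated and only the recompression index applies:
S_c = C_r·H/(1+e₀)·log₁₀(σ'_f/σ'_0) = 0.038×2.8/1.8×log₁₀(76.034/44.927)
    = 0.059113 × 0.2285 = 0.01351 m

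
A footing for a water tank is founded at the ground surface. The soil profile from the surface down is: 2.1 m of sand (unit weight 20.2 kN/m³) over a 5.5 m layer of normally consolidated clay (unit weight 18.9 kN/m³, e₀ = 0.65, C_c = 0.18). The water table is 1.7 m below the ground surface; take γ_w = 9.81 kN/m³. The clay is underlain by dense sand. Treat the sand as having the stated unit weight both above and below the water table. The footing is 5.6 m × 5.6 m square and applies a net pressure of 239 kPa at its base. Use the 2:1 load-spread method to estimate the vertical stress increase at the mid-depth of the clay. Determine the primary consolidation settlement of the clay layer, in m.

Mid-depth of clay below the ground surface: z = 2.1 + 5.5/2 = 4.85 m.
Total vertical stress at mid-clay: σ_v = 20.2×2.1 + 18.9×2.75 = 94.395 kPa.
Pore pressure: u = 9.81×(4.85 − 1.7) = 30.902 kPa.
Initial effective stress: σ'_0 = σ_v − u = 94.395 − 30.902 = 63.493 kPa.
Stress increase at mid-clay by the 2:1 spreading method:
Δσ = qBL/((B+z)(L+z)) = 239×5.6×5.6/((5.6+4.85)(5.6+4.85)) = 68.634 kPa
Final effective stress: σ'_f = σ'_0 + Δσ = 63.493 + 68.634 = 132.13 kPa.
Normally consolidated clay, so the full stress increment lies on the virgin compression line:
S_c = C_c·H/(1+e₀)·log₁₀(σ'_f/σ'_0) = 0.18×5.5/(1+0.65)×log₁₀(132.13/63.493)
    = 0.6 × 0.31828 = 0.191 m

S_c ≈ 0.191 m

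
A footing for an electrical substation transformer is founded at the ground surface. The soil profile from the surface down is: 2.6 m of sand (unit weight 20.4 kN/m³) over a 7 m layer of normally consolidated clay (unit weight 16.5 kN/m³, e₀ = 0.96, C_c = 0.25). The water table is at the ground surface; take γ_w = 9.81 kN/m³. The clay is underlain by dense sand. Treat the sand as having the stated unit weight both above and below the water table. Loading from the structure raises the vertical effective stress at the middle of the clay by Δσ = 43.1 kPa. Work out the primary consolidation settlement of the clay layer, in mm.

Mid-depth of clay below the ground surface: z = 2.6 + 7/2 = 6.1 m.
Total vertical stress at mid-clay: σ_v = 20.4×2.6 + 16.5×3.5 = 110.79 kPa.
Pore pressure: u = 9.81×(6.1 − 0) = 59.841 kPa.
Initial effective stress: σ'_0 = σ_v − u = 110.79 − 59.841 = 50.949 kPa.
Final effective stress: σ'_f = σ'_0 + Δσ = 50.949 + 43.1 = 94.049 kPa.
Normally consolidated clay, so the full stress increment lies on the virgin compression line:
S_c = C_c·H/(1+e₀)·log₁₀(σ'_f/σ'_0) = 0.25×7/(1+0.96)×log₁₀(94.049/50.949)
    = 0.89286 × 0.26622 = 0.2377 m

S_c ≈ 238 mm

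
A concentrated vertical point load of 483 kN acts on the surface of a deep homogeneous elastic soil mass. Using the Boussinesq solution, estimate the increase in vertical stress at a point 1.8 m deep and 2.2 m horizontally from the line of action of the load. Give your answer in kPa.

Δσ_z ≈ 7.25 kPa

Boussinesq vertical stress below a point load on an elastic half-space:
Δσ_z = 3P/(2πz²) · [1 + (r/z)²]^(−5/2)
r/z = 2.2/1.8 = 1.2222; [1+(r/z)²]^(−5/2) = 0.10182.
Δσ_z = 3×483/(2π×1.8²) × 0.10182 = 71.178 × 0.10182 = 7.247 kPa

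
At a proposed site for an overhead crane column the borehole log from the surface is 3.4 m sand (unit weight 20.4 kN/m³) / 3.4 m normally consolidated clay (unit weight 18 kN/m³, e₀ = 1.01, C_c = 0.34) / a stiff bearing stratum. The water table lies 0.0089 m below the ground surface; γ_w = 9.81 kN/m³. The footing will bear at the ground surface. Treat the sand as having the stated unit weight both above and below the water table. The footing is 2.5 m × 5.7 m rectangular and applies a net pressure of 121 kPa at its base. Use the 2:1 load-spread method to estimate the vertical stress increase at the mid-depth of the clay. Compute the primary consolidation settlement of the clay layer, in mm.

S_c ≈ 87.6 mm

Mid-depth of clay below the ground surface: z = 3.4 + 3.4/2 = 5.1 m.
Total vertical stress at mid-clay: σ_v = 20.4×3.4 + 18×1.7 = 99.96 kPa.
Pore pressure: u = 9.81×(5.1 − 0.0089) = 49.943 kPa.
Initial effective stress: σ'_0 = σ_v − u = 99.96 − 49.943 = 50.017 kPa.
Stress increase at mid-clay by the 2:1 spreading method:
Δσ = qBL/((B+z)(L+z)) = 121×2.5×5.7/((2.5+5.1)(5.7+5.1)) = 21.007 kPa
Final effective stress: σ'_f = σ'_0 + Δσ = 50.017 + 21.007 = 71.024 kPa.
Normally consolidated clay, so the full stress increment lies on the virgin compression line:
S_c = C_c·H/(1+e₀)·log₁₀(σ'_f/σ'_0) = 0.34×3.4/(1+1.01)×log₁₀(71.024/50.017)
    = 0.57512 × 0.15229 = 0.08759 m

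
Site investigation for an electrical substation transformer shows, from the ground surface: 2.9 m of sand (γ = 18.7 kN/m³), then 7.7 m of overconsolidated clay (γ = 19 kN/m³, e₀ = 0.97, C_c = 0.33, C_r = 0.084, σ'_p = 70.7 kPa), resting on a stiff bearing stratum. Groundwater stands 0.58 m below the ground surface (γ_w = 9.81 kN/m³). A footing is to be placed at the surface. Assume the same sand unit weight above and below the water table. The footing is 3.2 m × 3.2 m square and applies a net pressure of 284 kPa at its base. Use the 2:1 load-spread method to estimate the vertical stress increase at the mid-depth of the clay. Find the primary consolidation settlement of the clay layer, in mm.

Mid-depth of clay below the ground surface: z = 2.9 + 7.7/2 = 6.75 m.
Total vertical stress at mid-clay: σ_v = 18.7×2.9 + 19×3.85 = 127.38 kPa.
Pore pressure: u = 9.81×(6.75 − 0.58) = 60.528 kPa.
Initial effective stress: σ'_0 = σ_v − u = 127.38 − 60.528 = 66.852 kPa.
Stress increase at mid-clay by the 2:1 spreading method:
Δσ = qBL/((B+z)(L+z)) = 284×3.2×3.2/((3.2+6.75)(3.2+6.75)) = 29.375 kPa
Final effective stress: σ'_f = 66.852 + 29.375 = 96.227 kPa.
σ'_f = 96.227 > σ'_p = 70.7 kPa, so the stress path crosses the preconsolidation pressure — recompression up to σ'_p, then virgin compression beyond:
S_c = H/(1+e₀)·[C_r·log₁₀(σ'_p/σ'_0) + C_c·log₁₀(σ'_f/σ'_p)]
    = 7.7/1.97 × [0.084×log₁₀(70.7/66.852) + 0.33×log₁₀(96.227/70.7)]
    = 3.9086 × [0.0020416 + 0.04418] = 0.1807 m

S_c ≈ 181 mm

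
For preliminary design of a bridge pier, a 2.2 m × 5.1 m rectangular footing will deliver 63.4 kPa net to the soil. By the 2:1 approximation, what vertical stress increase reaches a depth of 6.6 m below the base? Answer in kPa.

By the 2:1 method the load spreads at 1 horizontal : 2 vertical, so at depth z the loaded area has grown by z in each plan dimension:
Δσ = qBL/((B+z)(L+z)) = 63.4×2.2×5.1/((2.2+6.6)(5.1+6.6)) = 6.909 kPa

Δσ_z ≈ 6.91 kPa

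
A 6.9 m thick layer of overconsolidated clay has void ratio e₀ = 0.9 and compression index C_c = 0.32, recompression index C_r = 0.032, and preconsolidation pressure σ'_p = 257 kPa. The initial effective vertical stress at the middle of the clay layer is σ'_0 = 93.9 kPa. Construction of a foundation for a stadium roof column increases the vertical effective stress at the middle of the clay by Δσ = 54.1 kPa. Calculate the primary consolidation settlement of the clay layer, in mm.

Final effective stress: σ'_f = 93.9 + 54.1 = 148 kPa.
σ'_f = 148 ≤ σ'_p = 257 kPa, so the clay remains overconsolidated and only the recompression index applies:
S_c = C_r·H/(1+e₀)·log₁₀(σ'_f/σ'_0) = 0.032×6.9/1.9×log₁₀(148/93.9)
    = 0.11621 × 0.1976 = 0.02296 m

S_c ≈ 23 mm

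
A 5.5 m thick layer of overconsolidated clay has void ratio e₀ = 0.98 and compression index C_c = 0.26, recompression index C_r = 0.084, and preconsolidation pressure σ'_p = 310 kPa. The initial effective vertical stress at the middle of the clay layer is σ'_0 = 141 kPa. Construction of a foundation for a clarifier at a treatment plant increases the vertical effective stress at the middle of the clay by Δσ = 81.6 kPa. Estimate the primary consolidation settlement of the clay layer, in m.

S_c ≈ 0.0463 m

Final effective stress: σ'_f = 141 + 81.6 = 222.6 kPa.
σ'_f = 222.6 ≤ σ'_p = 310 kPa, so the clay remains overconsolidated and only the recompression index applies:
S_c = C_r·H/(1+e₀)·log₁₀(σ'_f/σ'_0) = 0.084×5.5/1.98×log₁₀(222.6/141)
    = 0.23334 × 0.19831 = 0.04627 m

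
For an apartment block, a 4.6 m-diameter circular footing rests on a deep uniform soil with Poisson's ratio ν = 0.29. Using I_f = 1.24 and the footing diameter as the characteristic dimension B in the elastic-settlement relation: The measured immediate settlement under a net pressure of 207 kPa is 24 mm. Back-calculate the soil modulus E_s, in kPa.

E_s ≈ 45100 kPa

S_e = q·B·(1−ν²)/E_s · I_f  ⇒  E_s = q·B·(1−ν²)·I_f / S_e.
E_s = 207 × 4.6 × 0.9159 × 1.24 / 0.024 = 45060 kPa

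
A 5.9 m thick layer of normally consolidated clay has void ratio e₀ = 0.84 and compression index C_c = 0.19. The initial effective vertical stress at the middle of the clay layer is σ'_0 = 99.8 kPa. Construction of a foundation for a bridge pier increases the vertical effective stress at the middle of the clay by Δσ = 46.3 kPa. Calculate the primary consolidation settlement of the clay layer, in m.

Final effective stress: σ'_f = σ'_0 + Δσ = 99.8 + 46.3 = 146.1 kPa.
Normally consolidated clay, so the full stress increment lies on the virgin compression line:
S_c = C_c·H/(1+e₀)·log₁₀(σ'_f/σ'_0) = 0.19×5.9/(1+0.84)×log₁₀(146.1/99.8)
    = 0.60924 × 0.16552 = 0.1008 m

S_c ≈ 0.101 m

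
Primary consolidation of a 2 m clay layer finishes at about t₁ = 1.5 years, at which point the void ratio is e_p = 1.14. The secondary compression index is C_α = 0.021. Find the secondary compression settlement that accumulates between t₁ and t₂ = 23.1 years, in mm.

Secondary compression: S_s = C_α·H/(1+e_p)·log₁₀(t₂/t₁)
S_s = 0.021×2/(1+1.14)×log₁₀(23.1/1.5)
    = 0.01963 × 1.188 = 0.02331 m

S_s ≈ 23.3 mm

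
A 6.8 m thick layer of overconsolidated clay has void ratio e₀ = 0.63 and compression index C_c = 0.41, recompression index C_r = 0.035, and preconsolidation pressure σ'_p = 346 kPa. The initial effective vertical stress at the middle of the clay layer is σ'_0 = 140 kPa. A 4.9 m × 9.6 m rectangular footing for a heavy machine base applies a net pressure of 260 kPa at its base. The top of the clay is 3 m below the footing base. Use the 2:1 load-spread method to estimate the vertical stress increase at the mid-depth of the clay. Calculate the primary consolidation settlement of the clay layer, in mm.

Mid-depth of clay below the footing base: z = 3 + 6.8/2 = 6.4 m.
Stress increase at mid-clay by the 2:1 spreading method:
Δσ = qBL/((B+z)(L+z)) = 260×4.9×9.6/((4.9+6.4)(9.6+6.4)) = 67.646 kPa
Final effective stress: σ'_f = 140 + 67.646 = 207.65 kPa.
σ'_f = 207.65 ≤ σ'_p = 346 kPa, so the clay remains overconsolidated and only the recompression index applies:
S_c = C_r·H/(1+e₀)·log₁₀(σ'_f/σ'_0) = 0.035×6.8/1.63×log₁₀(207.65/140)
    = 0.14601 × 0.1712 = 0.025 m

S_c ≈ 25 mm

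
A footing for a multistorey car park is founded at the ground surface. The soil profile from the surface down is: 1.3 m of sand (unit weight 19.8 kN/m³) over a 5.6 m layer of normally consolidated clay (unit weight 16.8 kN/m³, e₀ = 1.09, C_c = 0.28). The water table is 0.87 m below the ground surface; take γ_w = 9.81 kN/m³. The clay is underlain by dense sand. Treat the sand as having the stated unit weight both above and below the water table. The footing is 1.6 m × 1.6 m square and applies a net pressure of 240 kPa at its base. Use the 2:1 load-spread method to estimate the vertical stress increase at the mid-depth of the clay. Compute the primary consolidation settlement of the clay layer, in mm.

S_c ≈ 123 mm

Mid-depth of clay below the ground surface: z = 1.3 + 5.6/2 = 4.1 m.
Total vertical stress at mid-clay: σ_v = 19.8×1.3 + 16.8×2.8 = 72.78 kPa.
Pore pressure: u = 9.81×(4.1 − 0.87) = 31.686 kPa.
Initial effective stress: σ'_0 = σ_v − u = 72.78 − 31.686 = 41.094 kPa.
Stress increase at mid-clay by the 2:1 spreading method:
Δσ = qBL/((B+z)(L+z)) = 240×1.6×1.6/((1.6+4.1)(1.6+4.1)) = 18.91 kPa
Final effective stress: σ'_f = σ'_0 + Δσ = 41.094 + 18.91 = 60.004 kPa.
Normally consolidated clay, so the full stress increment lies on the virgin compression line:
S_c = C_c·H/(1+e₀)·log₁₀(σ'_f/σ'_0) = 0.28×5.6/(1+1.09)×log₁₀(60.004/41.094)
    = 0.75024 × 0.1644 = 0.1233 m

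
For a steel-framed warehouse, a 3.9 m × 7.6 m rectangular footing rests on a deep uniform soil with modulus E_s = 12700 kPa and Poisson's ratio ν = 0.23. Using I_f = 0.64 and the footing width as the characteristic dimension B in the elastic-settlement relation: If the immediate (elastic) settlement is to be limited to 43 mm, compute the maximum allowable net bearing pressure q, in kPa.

q ≈ 231 kPa

S_e = q·B·(1−ν²)/E_s · I_f  ⇒  q = S_e·E_s / (B·(1−ν²)·I_f).
q = 0.043 × 12700 / (3.9 × 0.9471 × 0.64) = 231 kPa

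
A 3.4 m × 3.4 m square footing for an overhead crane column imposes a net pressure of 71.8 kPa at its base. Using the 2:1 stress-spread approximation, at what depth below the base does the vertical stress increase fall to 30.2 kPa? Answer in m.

z ≈ 1.84 m

2:1 spreading — at depth z the loaded area has grown by z in each plan dimension:
qB²/(B+z)² = Δσ_z ⇒ z = B(√(q/Δσ_z) − 1) = 3.4×(√(71.8/30.2) − 1) = 1.842 m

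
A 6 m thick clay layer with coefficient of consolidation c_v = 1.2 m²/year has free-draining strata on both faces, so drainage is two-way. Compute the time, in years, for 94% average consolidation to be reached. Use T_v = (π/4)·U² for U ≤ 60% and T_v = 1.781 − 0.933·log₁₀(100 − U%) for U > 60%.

Drainage path length: H_d = H/2 = 3 m (double drainage).
U > 60%: T_v = 1.781 − 0.933·log₁₀(100 − 94) = 1.055.
t = T_v·H_d²/c_v = 1.055×3²/1.2 = 7.912 years.

t ≈ 7.91 years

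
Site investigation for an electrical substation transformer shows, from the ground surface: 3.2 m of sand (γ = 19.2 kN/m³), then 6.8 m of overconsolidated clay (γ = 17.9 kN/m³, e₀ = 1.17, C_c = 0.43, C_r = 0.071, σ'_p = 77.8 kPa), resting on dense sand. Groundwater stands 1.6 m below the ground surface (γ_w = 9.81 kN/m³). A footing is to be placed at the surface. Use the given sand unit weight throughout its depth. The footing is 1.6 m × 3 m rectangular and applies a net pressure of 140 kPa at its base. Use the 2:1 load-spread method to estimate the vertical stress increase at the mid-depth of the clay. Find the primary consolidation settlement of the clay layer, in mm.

Mid-depth of clay below the ground surface: z = 3.2 + 6.8/2 = 6.6 m.
Total vertical stress at mid-clay: σ_v = 19.2×3.2 + 17.9×3.4 = 122.3 kPa.
Pore pressure: u = 9.81×(6.6 − 1.6) = 49.05 kPa.
Initial effective stress: σ'_0 = σ_v − u = 122.3 − 49.05 = 73.25 kPa.
Stress increase at mid-clay by the 2:1 spreading method:
Δσ = qBL/((B+z)(L+z)) = 140×1.6×3/((1.6+6.6)(3+6.6)) = 8.5366 kPa
Final effective stress: σ'_f = 73.25 + 8.5366 = 81.787 kPa.
σ'_f = 81.787 > σ'_p = 77.8 kPa, so the stress path crosses the preconsolidation pressure — recompression up to σ'_p, then virgin compression beyond:
S_c = H/(1+e₀)·[C_r·log₁₀(σ'_p/σ'_0) + C_c·log₁₀(σ'_f/σ'_p)]
    = 6.8/2.17 × [0.071×log₁₀(77.8/73.25) + 0.43×log₁₀(81.787/77.8)]
    = 3.1336 × [0.0018582 + 0.009333] = 0.03507 m

S_c ≈ 35.1 mm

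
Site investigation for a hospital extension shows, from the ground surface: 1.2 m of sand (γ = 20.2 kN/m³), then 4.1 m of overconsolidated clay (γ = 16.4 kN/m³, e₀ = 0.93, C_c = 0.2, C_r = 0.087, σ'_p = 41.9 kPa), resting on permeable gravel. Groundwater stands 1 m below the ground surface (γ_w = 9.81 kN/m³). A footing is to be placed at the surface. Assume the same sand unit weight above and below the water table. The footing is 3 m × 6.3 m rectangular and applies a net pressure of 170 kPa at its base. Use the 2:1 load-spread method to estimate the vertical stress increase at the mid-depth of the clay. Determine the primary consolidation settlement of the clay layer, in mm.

Mid-depth of clay below the ground surface: z = 1.2 + 4.1/2 = 3.25 m.
Total vertical stress at mid-clay: σ_v = 20.2×1.2 + 16.4×2.05 = 57.86 kPa.
Pore pressure: u = 9.81×(3.25 − 1) = 22.073 kPa.
Initial effective stress: σ'_0 = σ_v − u = 57.86 − 22.073 = 35.787 kPa.
Stress increase at mid-clay by the 2:1 spreading method:
Δσ = qBL/((B+z)(L+z)) = 170×3×6.3/((3+3.25)(6.3+3.25)) = 53.83 kPa
Final effective stress: σ'_f = 35.787 + 53.83 = 89.617 kPa.
σ'_f = 89.617 > σ'_p = 41.9 kPa, so the stress path crosses the preconsolidation pressure — recompression up to σ'_p, then virgin compression beyond:
S_c = H/(1+e₀)·[C_r·log₁₀(σ'_p/σ'_0) + C_c·log₁₀(σ'_f/σ'_p)]
    = 4.1/1.93 × [0.087×log₁₀(41.9/35.787) + 0.2×log₁₀(89.617/41.9)]
    = 2.1244 × [0.0059585 + 0.066035] = 0.1529 m

S_c ≈ 153 mm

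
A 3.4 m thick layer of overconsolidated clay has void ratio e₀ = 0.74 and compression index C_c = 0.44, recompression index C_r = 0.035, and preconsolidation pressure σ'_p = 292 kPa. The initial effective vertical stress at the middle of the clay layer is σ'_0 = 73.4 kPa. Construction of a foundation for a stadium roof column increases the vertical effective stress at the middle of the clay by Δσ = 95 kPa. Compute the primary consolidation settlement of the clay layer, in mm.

Final effective stress: σ'_f = 73.4 + 95 = 168.4 kPa.
σ'_f = 168.4 ≤ σ'_p = 292 kPa, so the clay remains overconsolidated and only the recompression index applies:
S_c = C_r·H/(1+e₀)·log₁₀(σ'_f/σ'_0) = 0.035×3.4/1.74×log₁₀(168.4/73.4)
    = 0.06839 × 0.36065 = 0.02466 m

S_c ≈ 24.7 mm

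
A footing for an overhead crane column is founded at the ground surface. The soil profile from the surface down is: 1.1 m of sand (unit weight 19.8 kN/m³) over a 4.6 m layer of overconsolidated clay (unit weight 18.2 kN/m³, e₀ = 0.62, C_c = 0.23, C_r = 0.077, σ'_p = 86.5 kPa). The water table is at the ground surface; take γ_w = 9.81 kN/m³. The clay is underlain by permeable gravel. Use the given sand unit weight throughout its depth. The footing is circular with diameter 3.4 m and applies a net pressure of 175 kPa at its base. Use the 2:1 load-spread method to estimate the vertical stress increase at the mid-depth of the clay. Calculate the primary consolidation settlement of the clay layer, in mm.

Mid-depth of clay below the ground surface: z = 1.1 + 4.6/2 = 3.4 m.
Total vertical stress at mid-clay: σ_v = 19.8×1.1 + 18.2×2.3 = 63.64 kPa.
Pore pressure: u = 9.81×(3.4 − 0) = 33.354 kPa.
Initial effective stress: σ'_0 = σ_v − u = 63.64 − 33.354 = 30.286 kPa.
Stress increase at mid-clay by the 2:1 spreading method:
Δσ ≈ qD²/(D+z)² = 175×3.4²/(3.4+3.4)² = 43.75 kPa
Final effective stress: σ'_f = 30.286 + 43.75 = 74.036 kPa.
σ'_f = 74.036 ≤ σ'_p = 86.5 kPa, so the clay remains overconsolidated and only the recompression index applies:
S_c = C_r·H/(1+e₀)·log₁₀(σ'_f/σ'_0) = 0.077×4.6/1.62×log₁₀(74.036/30.286)
    = 0.21864 × 0.3882 = 0.08488 m

S_c ≈ 84.9 mm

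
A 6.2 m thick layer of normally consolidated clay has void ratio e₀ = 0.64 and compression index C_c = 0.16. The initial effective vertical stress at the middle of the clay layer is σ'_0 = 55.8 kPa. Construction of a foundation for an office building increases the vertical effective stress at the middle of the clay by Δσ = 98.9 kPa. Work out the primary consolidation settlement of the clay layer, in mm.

Final effective stress: σ'_f = σ'_0 + Δσ = 55.8 + 98.9 = 154.7 kPa.
Normally consolidated clay, so the full stress increment lies on the virgin compression line:
S_c = C_c·H/(1+e₀)·log₁₀(σ'_f/σ'_0) = 0.16×6.2/(1+0.64)×log₁₀(154.7/55.8)
    = 0.60488 × 0.44286 = 0.2679 m

S_c ≈ 268 mm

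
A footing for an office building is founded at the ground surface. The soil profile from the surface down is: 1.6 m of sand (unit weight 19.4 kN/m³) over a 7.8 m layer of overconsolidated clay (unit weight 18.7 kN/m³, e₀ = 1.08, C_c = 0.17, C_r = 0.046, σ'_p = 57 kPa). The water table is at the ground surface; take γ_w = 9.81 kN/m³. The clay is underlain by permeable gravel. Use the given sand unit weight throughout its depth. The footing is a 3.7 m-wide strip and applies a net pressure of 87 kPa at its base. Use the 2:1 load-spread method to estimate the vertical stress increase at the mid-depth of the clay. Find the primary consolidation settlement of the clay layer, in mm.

S_c ≈ 120 mm

Mid-depth of clay below the ground surface: z = 1.6 + 7.8/2 = 5.5 m.
Total vertical stress at mid-clay: σ_v = 19.4×1.6 + 18.7×3.9 = 103.97 kPa.
Pore pressure: u = 9.81×(5.5 − 0) = 53.955 kPa.
Initial effective stress: σ'_0 = σ_v − u = 103.97 − 53.955 = 50.015 kPa.
Stress increase at mid-clay by the 2:1 spreading method:
Δσ = qB/(B+z) = 87×3.7/(3.7+5.5) = 34.989 kPa
Final effective stress: σ'_f = 50.015 + 34.989 = 85.004 kPa.
σ'_f = 85.004 > σ'_p = 57 kPa, so the stress path crosses the preconsolidation pressure — recompression up to σ'_p, then virgin compression beyond:
S_c = H/(1+e₀)·[C_r·log₁₀(σ'_p/σ'_0) + C_c·log₁₀(σ'_f/σ'_p)]
    = 7.8/2.08 × [0.046×log₁₀(57/50.015) + 0.17×log₁₀(85.004/57)]
    = 3.75 × [0.0026116 + 0.029506] = 0.1204 m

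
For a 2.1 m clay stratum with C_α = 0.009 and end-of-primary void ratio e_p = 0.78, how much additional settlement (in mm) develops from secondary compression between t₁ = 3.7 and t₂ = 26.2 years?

S_s ≈ 9.03 mm

Secondary compression: S_s = C_α·H/(1+e_p)·log₁₀(t₂/t₁)
S_s = 0.009×2.1/(1+0.78)×log₁₀(26.2/3.7)
    = 0.01062 × 0.8501 = 0.009026 m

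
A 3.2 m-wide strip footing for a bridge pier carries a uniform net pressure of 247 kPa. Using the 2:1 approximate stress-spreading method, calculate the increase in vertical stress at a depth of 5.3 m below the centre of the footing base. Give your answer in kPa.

By the 2:1 method the load spreads at 1 horizontal : 2 vertical, so at depth z the loaded area has grown by z in each plan dimension:
Δσ = qB/(B+z) = 247×3.2/(3.2+5.3) = 92.988 kPa

Δσ_z ≈ 93 kPa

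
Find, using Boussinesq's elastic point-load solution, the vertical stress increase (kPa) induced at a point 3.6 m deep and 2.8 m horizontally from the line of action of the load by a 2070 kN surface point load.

Boussinesq vertical stress below a point load on an elastic half-space:
Δσ_z = 3P/(2πz²) · [1 + (r/z)²]^(−5/2)
r/z = 2.8/3.6 = 0.77778; [1+(r/z)²]^(−5/2) = 0.30645.
Δσ_z = 3×2070/(2π×3.6²) × 0.30645 = 76.262 × 0.30645 = 23.37 kPa

Δσ_z ≈ 23.4 kPa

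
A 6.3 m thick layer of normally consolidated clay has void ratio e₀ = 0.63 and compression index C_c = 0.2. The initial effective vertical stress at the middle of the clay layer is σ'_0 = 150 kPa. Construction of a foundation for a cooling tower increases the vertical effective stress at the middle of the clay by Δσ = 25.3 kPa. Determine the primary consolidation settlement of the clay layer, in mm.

Final effective stress: σ'_f = σ'_0 + Δσ = 150 + 25.3 = 175.3 kPa.
Normally consolidated clay, so the full stress increment lies on the virgin compression line:
S_c = C_c·H/(1+e₀)·log₁₀(σ'_f/σ'_0) = 0.2×6.3/(1+0.63)×log₁₀(175.3/150)
    = 0.77301 × 0.067691 = 0.05233 m

S_c ≈ 52.3 mm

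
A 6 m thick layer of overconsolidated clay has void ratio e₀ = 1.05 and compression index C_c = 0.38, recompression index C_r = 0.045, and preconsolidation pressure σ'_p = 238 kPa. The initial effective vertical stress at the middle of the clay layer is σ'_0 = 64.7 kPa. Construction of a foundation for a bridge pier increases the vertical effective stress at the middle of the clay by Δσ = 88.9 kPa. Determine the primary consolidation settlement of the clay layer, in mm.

S_c ≈ 49.5 mm

Final effective stress: σ'_f = 64.7 + 88.9 = 153.6 kPa.
σ'_f = 153.6 ≤ σ'_p = 238 kPa, so the clay remains overconsolidated and only the recompression index applies:
S_c = C_r·H/(1+e₀)·log₁₀(σ'_f/σ'_0) = 0.045×6/2.05×log₁₀(153.6/64.7)
    = 0.13171 × 0.37549 = 0.04945 m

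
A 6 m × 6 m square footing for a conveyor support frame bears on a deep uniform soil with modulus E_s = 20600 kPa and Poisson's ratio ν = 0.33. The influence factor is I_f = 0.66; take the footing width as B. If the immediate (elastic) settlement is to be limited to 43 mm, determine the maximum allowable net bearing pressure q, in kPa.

q ≈ 251 kPa

S_e = q·B·(1−ν²)/E_s · I_f  ⇒  q = S_e·E_s / (B·(1−ν²)·I_f).
q = 0.043 × 20600 / (6 × 0.8911 × 0.66) = 251 kPa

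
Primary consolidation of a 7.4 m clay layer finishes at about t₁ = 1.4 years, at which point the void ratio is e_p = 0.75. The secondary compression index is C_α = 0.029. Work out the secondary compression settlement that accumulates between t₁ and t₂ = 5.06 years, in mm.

S_s ≈ 68.4 mm

Secondary compression: S_s = C_α·H/(1+e_p)·log₁₀(t₂/t₁)
S_s = 0.029×7.4/(1+0.75)×log₁₀(5.06/1.4)
    = 0.1226 × 0.558 = 0.06843 m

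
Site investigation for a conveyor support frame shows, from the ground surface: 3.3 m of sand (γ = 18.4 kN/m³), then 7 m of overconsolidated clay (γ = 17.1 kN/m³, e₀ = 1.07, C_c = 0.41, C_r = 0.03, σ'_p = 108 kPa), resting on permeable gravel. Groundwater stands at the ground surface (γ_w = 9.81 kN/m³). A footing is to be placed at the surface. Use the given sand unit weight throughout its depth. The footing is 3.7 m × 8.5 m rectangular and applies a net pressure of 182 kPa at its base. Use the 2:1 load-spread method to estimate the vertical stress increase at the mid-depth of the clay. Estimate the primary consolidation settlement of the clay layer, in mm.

S_c ≈ 22.4 mm

Mid-depth of clay below the ground surface: z = 3.3 + 7/2 = 6.8 m.
Total vertical stress at mid-clay: σ_v = 18.4×3.3 + 17.1×3.5 = 120.57 kPa.
Pore pressure: u = 9.81×(6.8 − 0) = 66.708 kPa.
Initial effective stress: σ'_0 = σ_v − u = 120.57 − 66.708 = 53.862 kPa.
Stress increase at mid-clay by the 2:1 spreading method:
Δσ = qBL/((B+z)(L+z)) = 182×3.7×8.5/((3.7+6.8)(8.5+6.8)) = 35.63 kPa
Final effective stress: σ'_f = 53.862 + 35.63 = 89.492 kPa.
σ'_f = 89.492 ≤ σ'_p = 108 kPa, so the clay remains overconsolidated and only the recompression index applies:
S_c = C_r·H/(1+e₀)·log₁₀(σ'_f/σ'_0) = 0.03×7/2.07×log₁₀(89.492/53.862)
    = 0.10145 × 0.2205 = 0.02237 m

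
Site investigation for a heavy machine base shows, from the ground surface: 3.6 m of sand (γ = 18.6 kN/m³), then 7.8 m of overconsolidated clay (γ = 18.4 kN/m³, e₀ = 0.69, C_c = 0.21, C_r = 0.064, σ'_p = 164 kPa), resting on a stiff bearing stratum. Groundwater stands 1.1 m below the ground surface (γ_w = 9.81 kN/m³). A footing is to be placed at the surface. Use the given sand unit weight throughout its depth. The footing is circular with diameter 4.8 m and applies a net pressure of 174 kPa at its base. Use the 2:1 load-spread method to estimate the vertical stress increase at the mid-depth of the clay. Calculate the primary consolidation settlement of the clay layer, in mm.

Mid-depth of clay below the ground surface: z = 3.6 + 7.8/2 = 7.5 m.
Total vertical stress at mid-clay: σ_v = 18.6×3.6 + 18.4×3.9 = 138.72 kPa.
Pore pressure: u = 9.81×(7.5 − 1.1) = 62.784 kPa.
Initial effective stress: σ'_0 = σ_v − u = 138.72 − 62.784 = 75.936 kPa.
Stress increase at mid-clay by the 2:1 spreading method:
Δσ ≈ qD²/(D+z)² = 174×4.8²/(4.8+7.5)² = 26.499 kPa
Final effective stress: σ'_f = 75.936 + 26.499 = 102.44 kPa.
σ'_f = 102.44 ≤ σ'_p = 164 kPa, so the clay remains overconsolidated and only the recompression index applies:
S_c = C_r·H/(1+e₀)·log₁₀(σ'_f/σ'_0) = 0.064×7.8/1.69×log₁₀(102.44/75.936)
    = 0.29539 × 0.13002 = 0.03841 m

S_c ≈ 38.4 mm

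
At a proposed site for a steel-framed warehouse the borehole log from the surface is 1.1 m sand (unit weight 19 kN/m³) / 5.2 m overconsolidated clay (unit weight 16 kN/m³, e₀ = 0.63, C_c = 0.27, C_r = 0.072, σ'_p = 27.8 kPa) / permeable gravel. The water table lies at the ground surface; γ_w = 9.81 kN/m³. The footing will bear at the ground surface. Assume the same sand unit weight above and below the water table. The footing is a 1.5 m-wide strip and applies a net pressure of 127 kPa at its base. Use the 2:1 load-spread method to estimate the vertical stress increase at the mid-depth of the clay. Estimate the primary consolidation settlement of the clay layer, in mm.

Mid-depth of clay below the ground surface: z = 1.1 + 5.2/2 = 3.7 m.
Total vertical stress at mid-clay: σ_v = 19×1.1 + 16×2.6 = 62.5 kPa.
Pore pressure: u = 9.81×(3.7 − 0) = 36.297 kPa.
Initial effective stress: σ'_0 = σ_v − u = 62.5 − 36.297 = 26.203 kPa.
Stress increase at mid-clay by the 2:1 spreading method:
Δσ = qB/(B+z) = 127×1.5/(1.5+3.7) = 36.635 kPa
Final effective stress: σ'_f = 26.203 + 36.635 = 62.838 kPa.
σ'_f = 62.838 > σ'_p = 27.8 kPa, so the stress path crosses the preconsolidation pressure — recompression up to σ'_p, then virgin compression beyond:
S_c = H/(1+e₀)·[C_r·log₁₀(σ'_p/σ'_0) + C_c·log₁₀(σ'_f/σ'_p)]
    = 5.2/1.63 × [0.072×log₁₀(27.8/26.203) + 0.27×log₁₀(62.838/27.8)]
    = 3.1902 × [0.00185 + 0.095628] = 0.311 m

S_c ≈ 311 mm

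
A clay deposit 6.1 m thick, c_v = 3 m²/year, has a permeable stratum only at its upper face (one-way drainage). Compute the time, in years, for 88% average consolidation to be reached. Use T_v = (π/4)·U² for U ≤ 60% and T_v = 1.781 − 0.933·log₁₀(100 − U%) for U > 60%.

Drainage path length: H_d = H = 6.1 m (single drainage).
U > 60%: T_v = 1.781 − 0.933·log₁₀(100 − 88) = 0.77412.
t = T_v·H_d²/c_v = 0.77412×6.1²/3 = 9.602 years.

t ≈ 9.6 years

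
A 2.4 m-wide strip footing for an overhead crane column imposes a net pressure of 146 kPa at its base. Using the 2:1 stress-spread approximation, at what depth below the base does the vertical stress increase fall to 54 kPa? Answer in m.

2:1 spreading — at depth z the loaded area has grown by z in each plan dimension:
qB/(B+z) = Δσ_z ⇒ z = qB/Δσ_z − B = 146×2.4/54 − 2.4 = 4.089 m

z ≈ 4.09 m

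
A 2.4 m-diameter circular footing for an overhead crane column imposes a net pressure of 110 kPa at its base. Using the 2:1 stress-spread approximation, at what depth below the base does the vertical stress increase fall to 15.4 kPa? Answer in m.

2:1 spreading — at depth z the loaded area has grown by z in each plan dimension:
qD²/(D+z)² = Δσ_z ⇒ z = D(√(q/Δσ_z) − 1) = 2.4×(√(110/15.4) − 1) = 4.014 m

z ≈ 4.01 m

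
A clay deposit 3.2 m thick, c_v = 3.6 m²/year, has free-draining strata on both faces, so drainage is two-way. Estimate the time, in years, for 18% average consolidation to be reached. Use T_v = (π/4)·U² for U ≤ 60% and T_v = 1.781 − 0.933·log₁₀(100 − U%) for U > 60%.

t ≈ 0.0181 years

Drainage path length: H_d = H/2 = 1.6 m (double drainage).
U ≤ 60%: T_v = (π/4)·U² = (π/4)×0.18² = 0.025447.
t = T_v·H_d²/c_v = 0.025447×1.6²/3.6 = 0.0181 years.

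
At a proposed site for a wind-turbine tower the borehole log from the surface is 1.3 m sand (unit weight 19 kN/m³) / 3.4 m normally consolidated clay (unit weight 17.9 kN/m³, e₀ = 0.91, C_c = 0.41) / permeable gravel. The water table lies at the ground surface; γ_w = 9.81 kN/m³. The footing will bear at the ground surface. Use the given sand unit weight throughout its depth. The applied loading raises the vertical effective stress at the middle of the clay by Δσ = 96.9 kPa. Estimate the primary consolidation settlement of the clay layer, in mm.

Mid-depth of clay below the ground surface: z = 1.3 + 3.4/2 = 3 m.
Total vertical stress at mid-clay: σ_v = 19×1.3 + 17.9×1.7 = 55.13 kPa.
Pore pressure: u = 9.81×(3 − 0) = 29.43 kPa.
Initial effective stress: σ'_0 = σ_v − u = 55.13 − 29.43 = 25.7 kPa.
Final effective stress: σ'_f = σ'_0 + Δσ = 25.7 + 96.9 = 122.6 kPa.
Normally consolidated clay, so the full stress increment lies on the virgin compression line:
S_c = C_c·H/(1+e₀)·log₁₀(σ'_f/σ'_0) = 0.41×3.4/(1+0.91)×log₁₀(122.6/25.7)
    = 0.72984 × 0.67856 = 0.4952 m

S_c ≈ 495 mm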